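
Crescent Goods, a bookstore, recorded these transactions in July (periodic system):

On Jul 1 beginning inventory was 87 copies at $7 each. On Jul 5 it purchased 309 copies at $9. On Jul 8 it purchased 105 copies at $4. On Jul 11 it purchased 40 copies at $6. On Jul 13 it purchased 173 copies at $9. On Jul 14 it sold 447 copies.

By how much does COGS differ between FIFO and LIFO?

$216

FIFO COGS: 87 @ $7 + 309 @ $9 + 51 @ $4 = $3,594
LIFO COGS: 173 @ $9 + 40 @ $6 + 105 @ $4 + 129 @ $9 = $3,378
Difference = |$3,594 − $3,378| = $216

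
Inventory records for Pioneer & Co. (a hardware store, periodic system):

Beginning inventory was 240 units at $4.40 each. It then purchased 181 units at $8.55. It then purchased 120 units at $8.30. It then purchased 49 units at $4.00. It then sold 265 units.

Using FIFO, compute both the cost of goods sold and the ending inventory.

COGS = $1,269.75; ending inventory = $2,525.80

Sale 1 (265) [FIFO — oldest first]: 240 @ $4.40 + 25 @ $8.55 = $1,269.75
Ending inventory: 156 @ $8.55 + 120 @ $8.30 + 49 @ $4.00 = $2,525.80
Check: goods available $3,795.55 = COGS $1,269.75 + ending $2,525.80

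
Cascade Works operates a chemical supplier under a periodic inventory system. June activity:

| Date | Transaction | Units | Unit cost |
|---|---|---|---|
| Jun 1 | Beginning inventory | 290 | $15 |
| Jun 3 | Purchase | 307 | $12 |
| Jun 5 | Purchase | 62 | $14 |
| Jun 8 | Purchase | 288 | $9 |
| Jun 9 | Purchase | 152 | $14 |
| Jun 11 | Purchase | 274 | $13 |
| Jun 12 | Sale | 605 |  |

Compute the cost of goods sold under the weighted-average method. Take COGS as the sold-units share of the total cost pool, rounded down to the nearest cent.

Jun 12, sell 605: 605/1373 × $17,184.00 → $7,571.97
Ending inventory (cost pool remaining) = $9,612.03

COGS = $7,571.97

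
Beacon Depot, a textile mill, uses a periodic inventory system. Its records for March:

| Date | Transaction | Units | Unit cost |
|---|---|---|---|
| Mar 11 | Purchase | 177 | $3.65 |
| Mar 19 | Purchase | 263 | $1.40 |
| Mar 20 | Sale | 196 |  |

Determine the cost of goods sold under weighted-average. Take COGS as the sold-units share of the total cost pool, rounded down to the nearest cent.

COGS = $451.80

Mar 20, sell 196: 196/440 × $1,014.25 → $451.80
Ending inventory (cost pool remaining) = $562.45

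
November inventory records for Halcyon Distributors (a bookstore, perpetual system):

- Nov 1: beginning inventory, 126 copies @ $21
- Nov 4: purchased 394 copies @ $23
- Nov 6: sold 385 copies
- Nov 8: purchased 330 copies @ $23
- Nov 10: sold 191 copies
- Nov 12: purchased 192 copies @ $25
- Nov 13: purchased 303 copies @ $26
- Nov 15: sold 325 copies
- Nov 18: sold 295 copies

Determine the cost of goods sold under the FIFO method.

Nov 6, 385 sold [FIFO — oldest first]: 126 @ $21 + 259 @ $23 = $8,603
Nov 10, 191 sold [FIFO — oldest first]: 135 @ $23 + 56 @ $23 = $4,393
Nov 15, 325 sold [FIFO — oldest first]: 274 @ $23 + 51 @ $25 = $7,577
Nov 18, 295 sold [FIFO — oldest first]: 141 @ $25 + 154 @ $26 = $7,529
Total COGS = $8,603 + $4,393 + $7,577 + $7,529 = $28,102
Ending inventory: 149 @ $26 = $3,874
Check: goods available $31,976 = COGS $28,102 + ending $3,874

COGS = $28,102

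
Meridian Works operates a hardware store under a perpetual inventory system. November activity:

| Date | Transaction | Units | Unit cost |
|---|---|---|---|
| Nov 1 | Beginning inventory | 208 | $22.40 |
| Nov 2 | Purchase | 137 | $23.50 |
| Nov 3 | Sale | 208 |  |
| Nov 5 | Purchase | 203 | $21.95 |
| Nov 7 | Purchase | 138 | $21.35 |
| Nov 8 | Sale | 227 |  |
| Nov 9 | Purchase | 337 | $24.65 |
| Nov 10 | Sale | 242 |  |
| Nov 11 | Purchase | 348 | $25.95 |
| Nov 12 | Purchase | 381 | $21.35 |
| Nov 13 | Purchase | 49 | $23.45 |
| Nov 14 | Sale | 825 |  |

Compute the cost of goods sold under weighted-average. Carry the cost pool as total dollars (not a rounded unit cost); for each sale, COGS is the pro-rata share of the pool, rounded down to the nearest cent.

After Nov 1: 208 on hand, pool $4,659.20 (≈ $22.4000 each)
After Nov 2: 345 on hand, pool $7,878.70 (≈ $22.8368 each)
Nov 3, sell 208: 208/345 × $7,878.70 → $4,750.05
After Nov 5: 340 on hand, pool $7,584.50 (≈ $22.3074 each)
After Nov 7: 478 on hand, pool $10,530.80 (≈ $22.0310 each)
Nov 8, sell 227: 227/478 × $10,530.80 → $5,001.02
After Nov 9: 588 on hand, pool $13,836.83 (≈ $23.5320 each)
Nov 10, sell 242: 242/588 × $13,836.83 → $5,694.74
After Nov 11: 694 on hand, pool $17,172.69 (≈ $24.7445 each)
After Nov 12: 1075 on hand, pool $25,307.04 (≈ $23.5414 each)
After Nov 13: 1124 on hand, pool $26,456.09 (≈ $23.5374 each)
Nov 14, sell 825: 825/1124 × $26,456.09 → $19,418.39
Total COGS = $4,750.05 + $5,001.02 + $5,694.74 + $19,418.39 = $34,864.20
Ending inventory (cost pool remaining) = $7,037.70
Check: goods available $41,901.90 = COGS $34,864.20 + ending $7,037.70

COGS = $34,864.20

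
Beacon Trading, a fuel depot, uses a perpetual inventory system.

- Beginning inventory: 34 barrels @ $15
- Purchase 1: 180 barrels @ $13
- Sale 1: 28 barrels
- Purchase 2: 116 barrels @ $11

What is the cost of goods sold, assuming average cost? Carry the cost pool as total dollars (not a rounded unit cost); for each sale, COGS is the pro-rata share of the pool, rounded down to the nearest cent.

After Beginning: 34 on hand, pool $510.00 (≈ $15.0000 each)
After Purchase 1: 214 on hand, pool $2,850.00 (≈ $13.3178 each)
Sale 1, sell 28: 28/214 × $2,850.00 → $372.89
After Purchase 2: 302 on hand, pool $3,753.11 (≈ $12.4275 each)
Ending inventory (cost pool remaining) = $3,753.11
Check: goods available $4,126.00 = COGS $372.89 + ending $3,753.11

COGS = $372.89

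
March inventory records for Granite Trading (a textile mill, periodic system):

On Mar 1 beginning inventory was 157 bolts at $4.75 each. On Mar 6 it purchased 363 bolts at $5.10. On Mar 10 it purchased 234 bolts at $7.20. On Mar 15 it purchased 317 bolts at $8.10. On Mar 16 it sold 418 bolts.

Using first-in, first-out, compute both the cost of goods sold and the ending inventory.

COGS = $2,076.85; ending inventory = $4,772.70

Mar 16, 418 sold [FIFO — oldest first]: 157 @ $4.75 + 261 @ $5.10 = $2,076.85
Ending inventory: 102 @ $5.10 + 234 @ $7.20 + 317 @ $8.10 = $4,772.70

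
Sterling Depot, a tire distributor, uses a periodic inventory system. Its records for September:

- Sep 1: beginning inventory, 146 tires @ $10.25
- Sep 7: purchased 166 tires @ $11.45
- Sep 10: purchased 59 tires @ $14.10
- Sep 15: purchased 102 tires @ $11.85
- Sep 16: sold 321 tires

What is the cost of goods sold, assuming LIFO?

Sep 16, 321 sold [LIFO — newest first]: 102 @ $11.85 + 59 @ $14.10 + 160 @ $11.45 = $3,872.60
Ending inventory: 146 @ $10.25 + 6 @ $11.45 = $1,565.20
Check: goods available $5,437.80 = COGS $3,872.60 + ending $1,565.20

COGS = $3,872.60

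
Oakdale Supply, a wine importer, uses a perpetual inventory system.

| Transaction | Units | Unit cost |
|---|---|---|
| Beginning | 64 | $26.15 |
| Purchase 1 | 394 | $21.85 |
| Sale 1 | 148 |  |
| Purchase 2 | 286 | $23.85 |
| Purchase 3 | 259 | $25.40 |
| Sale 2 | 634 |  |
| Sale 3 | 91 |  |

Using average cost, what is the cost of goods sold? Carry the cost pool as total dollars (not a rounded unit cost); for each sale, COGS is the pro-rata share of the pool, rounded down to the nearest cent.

After Beginning: 64 on hand, pool $1,673.60 (≈ $26.1500 each)
After Purchase 1: 458 on hand, pool $10,282.50 (≈ $22.4509 each)
Sale 1, sell 148: 148/458 × $10,282.50 → $3,322.72
After Purchase 2: 596 on hand, pool $13,780.88 (≈ $23.1223 each)
After Purchase 3: 855 on hand, pool $20,359.48 (≈ $23.8123 each)
Sale 2, sell 634: 634/855 × $20,359.48 → $15,096.97
Sale 3, sell 91: 91/221 × $5,262.51 → $2,166.91
Total COGS = $3,322.72 + $15,096.97 + $2,166.91 = $20,586.60
Ending inventory (cost pool remaining) = $3,095.60

COGS = $20,586.60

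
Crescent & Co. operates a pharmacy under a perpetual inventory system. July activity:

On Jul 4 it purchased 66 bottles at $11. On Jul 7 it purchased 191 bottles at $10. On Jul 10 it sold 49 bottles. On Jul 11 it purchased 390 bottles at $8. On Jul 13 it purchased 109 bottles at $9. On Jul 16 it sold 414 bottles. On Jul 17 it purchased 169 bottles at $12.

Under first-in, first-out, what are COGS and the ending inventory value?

Jul 10, 49 sold [FIFO — oldest first]: 49 @ $11 = $539
Jul 16, 414 sold [FIFO — oldest first]: 17 @ $11 + 191 @ $10 + 206 @ $8 = $3,745
Total COGS = $539 + $3,745 = $4,284
Ending inventory: 184 @ $8 + 109 @ $9 + 169 @ $12 = $4,481
Check: goods available $8,765 = COGS $4,284 + ending $4,481

COGS = $4,284; ending inventory = $4,481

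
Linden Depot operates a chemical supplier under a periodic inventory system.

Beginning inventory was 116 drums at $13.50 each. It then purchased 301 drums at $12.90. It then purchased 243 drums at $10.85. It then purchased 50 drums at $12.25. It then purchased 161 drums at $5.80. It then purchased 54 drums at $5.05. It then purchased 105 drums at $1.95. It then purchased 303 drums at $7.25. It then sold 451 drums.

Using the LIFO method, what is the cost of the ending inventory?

Sale 1 (451) [LIFO — newest first]: 303 @ $7.25 + 105 @ $1.95 + 43 @ $5.05 = $2,618.65
Ending inventory: 116 @ $13.50 + 301 @ $12.90 + 243 @ $10.85 + 50 @ $12.25 + 161 @ $5.80 + 11 @ $5.05 = $9,687.30

Ending inventory = $9,687.30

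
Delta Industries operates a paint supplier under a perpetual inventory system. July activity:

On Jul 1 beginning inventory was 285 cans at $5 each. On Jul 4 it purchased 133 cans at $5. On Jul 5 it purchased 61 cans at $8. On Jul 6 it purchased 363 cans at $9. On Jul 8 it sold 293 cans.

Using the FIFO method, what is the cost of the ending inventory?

Ending inventory = $4,380

Jul 8, 293 sold [FIFO — oldest first]: 285 @ $5 + 8 @ $5 = $1,465
Ending inventory: 125 @ $5 + 61 @ $8 + 363 @ $9 = $4,380
Check: goods available $5,845 = COGS $1,465 + ending $4,380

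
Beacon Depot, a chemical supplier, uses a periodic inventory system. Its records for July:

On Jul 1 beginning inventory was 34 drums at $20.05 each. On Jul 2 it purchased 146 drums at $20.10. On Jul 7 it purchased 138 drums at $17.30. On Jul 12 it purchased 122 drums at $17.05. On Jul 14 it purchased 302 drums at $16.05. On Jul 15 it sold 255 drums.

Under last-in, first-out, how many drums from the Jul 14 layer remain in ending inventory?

47

Jul 15, 255 sold [LIFO — newest first]: 255 @ $16.05 = $4,092.75
Ending inventory: 34 @ $20.05 + 146 @ $20.10 + 138 @ $17.30 + 122 @ $17.05 + 47 @ $16.05 = $8,838.15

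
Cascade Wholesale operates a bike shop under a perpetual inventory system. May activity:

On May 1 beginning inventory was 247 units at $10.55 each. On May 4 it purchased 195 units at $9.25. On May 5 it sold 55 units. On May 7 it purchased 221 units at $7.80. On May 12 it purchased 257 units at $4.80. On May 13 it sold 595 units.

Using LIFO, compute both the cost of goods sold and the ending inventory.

COGS = $4,548.40; ending inventory = $2,818.60

May 5, 55 sold [LIFO — newest first]: 55 @ $9.25 = $508.75
May 13, 595 sold [LIFO — newest first]: 257 @ $4.80 + 221 @ $7.80 + 117 @ $9.25 = $4,039.65
Total COGS = $508.75 + $4,039.65 = $4,548.40
Ending inventory: 247 @ $10.55 + 23 @ $9.25 = $2,818.60
Check: goods available $7,367.00 = COGS $4,548.40 + ending $2,818.60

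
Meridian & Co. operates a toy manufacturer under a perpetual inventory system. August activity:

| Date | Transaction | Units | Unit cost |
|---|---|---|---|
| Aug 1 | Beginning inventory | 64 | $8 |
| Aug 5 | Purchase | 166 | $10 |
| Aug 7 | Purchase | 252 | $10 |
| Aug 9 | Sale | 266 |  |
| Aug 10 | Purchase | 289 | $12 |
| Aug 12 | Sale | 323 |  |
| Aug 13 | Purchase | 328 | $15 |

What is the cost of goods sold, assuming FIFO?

COGS = $5,976

Aug 9, 266 sold [FIFO — oldest first]: 64 @ $8 + 166 @ $10 + 36 @ $10 = $2,532
Aug 12, 323 sold [FIFO — oldest first]: 216 @ $10 + 107 @ $12 = $3,444
Total COGS = $2,532 + $3,444 = $5,976
Ending inventory: 182 @ $12 + 328 @ $15 = $7,104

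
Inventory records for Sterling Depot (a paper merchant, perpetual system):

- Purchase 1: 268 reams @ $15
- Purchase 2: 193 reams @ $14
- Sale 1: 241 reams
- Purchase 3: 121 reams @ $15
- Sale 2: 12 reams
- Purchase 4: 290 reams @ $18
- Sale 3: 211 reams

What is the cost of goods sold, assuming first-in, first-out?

COGS = $6,767

Sale 1 (241) [FIFO — oldest first]: 241 @ $15 = $3,615
Sale 2 (12) [FIFO — oldest first]: 12 @ $15 = $180
Sale 3 (211) [FIFO — oldest first]: 15 @ $15 + 193 @ $14 + 3 @ $15 = $2,972
Total COGS = $3,615 + $180 + $2,972 = $6,767
Ending inventory: 118 @ $15 + 290 @ $18 = $6,990
Check: goods available $13,757 = COGS $6,767 + ending $6,990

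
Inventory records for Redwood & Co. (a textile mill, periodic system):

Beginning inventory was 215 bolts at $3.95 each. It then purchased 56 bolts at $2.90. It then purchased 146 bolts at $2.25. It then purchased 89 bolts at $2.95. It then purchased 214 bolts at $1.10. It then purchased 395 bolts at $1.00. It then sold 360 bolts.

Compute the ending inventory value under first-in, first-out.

Sale 1 (360) [FIFO — oldest first]: 215 @ $3.95 + 56 @ $2.90 + 89 @ $2.25 = $1,211.90
Ending inventory: 57 @ $2.25 + 89 @ $2.95 + 214 @ $1.10 + 395 @ $1.00 = $1,021.20

Ending inventory = $1,021.20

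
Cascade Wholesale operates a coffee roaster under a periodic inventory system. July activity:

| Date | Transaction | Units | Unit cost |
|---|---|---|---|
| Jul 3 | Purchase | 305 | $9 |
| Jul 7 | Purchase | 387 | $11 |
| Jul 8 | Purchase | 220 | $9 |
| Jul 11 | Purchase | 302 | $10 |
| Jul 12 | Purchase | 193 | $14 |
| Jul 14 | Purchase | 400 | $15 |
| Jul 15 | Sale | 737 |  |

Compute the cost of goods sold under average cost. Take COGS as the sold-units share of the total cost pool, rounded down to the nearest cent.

COGS = $8,444.29

Jul 15, sell 737: 737/1807 × $20,704.00 → $8,444.29
Ending inventory (cost pool remaining) = $12,259.71
Check: goods available $20,704.00 = COGS $8,444.29 + ending $12,259.71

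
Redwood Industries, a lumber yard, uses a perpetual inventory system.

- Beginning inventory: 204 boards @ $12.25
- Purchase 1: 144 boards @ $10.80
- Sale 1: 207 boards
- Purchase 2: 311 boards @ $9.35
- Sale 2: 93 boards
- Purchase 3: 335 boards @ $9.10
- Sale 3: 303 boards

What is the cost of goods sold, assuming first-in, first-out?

Sale 1 (207) [FIFO — oldest first]: 204 @ $12.25 + 3 @ $10.80 = $2,531.40
Sale 2 (93) [FIFO — oldest first]: 93 @ $10.80 = $1,004.40
Sale 3 (303) [FIFO — oldest first]: 48 @ $10.80 + 255 @ $9.35 = $2,902.65
Total COGS = $2,531.40 + $1,004.40 + $2,902.65 = $6,438.45
Ending inventory: 56 @ $9.35 + 335 @ $9.10 = $3,572.10

COGS = $6,438.45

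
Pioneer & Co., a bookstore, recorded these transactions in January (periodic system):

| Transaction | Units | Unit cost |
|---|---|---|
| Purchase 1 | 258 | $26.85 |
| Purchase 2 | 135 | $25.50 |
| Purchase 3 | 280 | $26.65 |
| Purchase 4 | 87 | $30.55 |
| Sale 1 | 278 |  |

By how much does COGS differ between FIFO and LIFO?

$310.70

FIFO COGS: 258 @ $26.85 + 20 @ $25.50 = $7,437.30
LIFO COGS: 87 @ $30.55 + 191 @ $26.65 = $7,748.00
Difference = |$7,437.30 − $7,748.00| = $310.70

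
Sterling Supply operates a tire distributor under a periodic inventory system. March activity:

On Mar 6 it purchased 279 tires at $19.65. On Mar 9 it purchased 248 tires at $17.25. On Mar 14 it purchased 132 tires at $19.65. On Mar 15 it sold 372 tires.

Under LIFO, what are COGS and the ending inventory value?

Mar 15, 372 sold [LIFO — newest first]: 132 @ $19.65 + 240 @ $17.25 = $6,733.80
Ending inventory: 279 @ $19.65 + 8 @ $17.25 = $5,620.35
Check: goods available $12,354.15 = COGS $6,733.80 + ending $5,620.35

COGS = $6,733.80; ending inventory = $5,620.35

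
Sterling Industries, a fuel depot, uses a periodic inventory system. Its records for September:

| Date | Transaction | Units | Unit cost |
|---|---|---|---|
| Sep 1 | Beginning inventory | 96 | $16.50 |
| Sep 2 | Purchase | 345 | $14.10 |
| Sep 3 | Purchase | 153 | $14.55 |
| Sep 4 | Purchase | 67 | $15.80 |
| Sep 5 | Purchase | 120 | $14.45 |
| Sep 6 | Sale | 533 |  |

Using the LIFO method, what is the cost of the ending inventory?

Ending inventory = $3,727.20

Sep 6, 533 sold [LIFO — newest first]: 120 @ $14.45 + 67 @ $15.80 + 153 @ $14.55 + 193 @ $14.10 = $7,740.05
Ending inventory: 96 @ $16.50 + 152 @ $14.10 = $3,727.20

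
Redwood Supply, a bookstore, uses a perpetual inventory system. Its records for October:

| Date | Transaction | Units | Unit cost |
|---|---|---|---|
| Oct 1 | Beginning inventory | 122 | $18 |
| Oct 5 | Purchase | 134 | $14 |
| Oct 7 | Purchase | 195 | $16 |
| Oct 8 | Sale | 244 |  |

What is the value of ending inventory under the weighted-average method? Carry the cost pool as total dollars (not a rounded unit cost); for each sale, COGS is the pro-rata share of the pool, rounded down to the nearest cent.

Ending inventory = $3,300.99

After Oct 1: 122 on hand, pool $2,196.00 (≈ $18.0000 each)
After Oct 5: 256 on hand, pool $4,072.00 (≈ $15.9062 each)
After Oct 7: 451 on hand, pool $7,192.00 (≈ $15.9468 each)
Oct 8, sell 244: 244/451 × $7,192.00 → $3,891.01
Ending inventory (cost pool remaining) = $3,300.99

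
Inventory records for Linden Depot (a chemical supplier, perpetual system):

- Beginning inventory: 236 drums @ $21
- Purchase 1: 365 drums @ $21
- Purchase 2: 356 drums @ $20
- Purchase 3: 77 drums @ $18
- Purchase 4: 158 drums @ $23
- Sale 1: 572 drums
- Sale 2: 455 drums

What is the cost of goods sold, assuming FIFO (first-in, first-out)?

COGS = $21,001

Sale 1 (572) [FIFO — oldest first]: 236 @ $21 + 336 @ $21 = $12,012
Sale 2 (455) [FIFO — oldest first]: 29 @ $21 + 356 @ $20 + 70 @ $18 = $8,989
Total COGS = $12,012 + $8,989 = $21,001
Ending inventory: 7 @ $18 + 158 @ $23 = $3,760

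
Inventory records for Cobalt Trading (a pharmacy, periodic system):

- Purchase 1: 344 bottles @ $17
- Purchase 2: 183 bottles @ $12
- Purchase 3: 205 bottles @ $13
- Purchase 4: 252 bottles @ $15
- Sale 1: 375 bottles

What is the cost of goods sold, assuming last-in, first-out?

Sale 1 (375) [LIFO — newest first]: 252 @ $15 + 123 @ $13 = $5,379
Ending inventory: 344 @ $17 + 183 @ $12 + 82 @ $13 = $9,110
Check: goods available $14,489 = COGS $5,379 + ending $9,110

COGS = $5,379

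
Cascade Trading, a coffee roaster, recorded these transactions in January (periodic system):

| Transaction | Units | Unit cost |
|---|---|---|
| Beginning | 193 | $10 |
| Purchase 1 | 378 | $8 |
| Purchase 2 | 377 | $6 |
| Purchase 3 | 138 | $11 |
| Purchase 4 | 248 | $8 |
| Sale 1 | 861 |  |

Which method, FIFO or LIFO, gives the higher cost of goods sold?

FIFO COGS: 193 @ $10 + 378 @ $8 + 290 @ $6 = $6,694
LIFO COGS: 248 @ $8 + 138 @ $11 + 377 @ $6 + 98 @ $8 = $6,548

FIFO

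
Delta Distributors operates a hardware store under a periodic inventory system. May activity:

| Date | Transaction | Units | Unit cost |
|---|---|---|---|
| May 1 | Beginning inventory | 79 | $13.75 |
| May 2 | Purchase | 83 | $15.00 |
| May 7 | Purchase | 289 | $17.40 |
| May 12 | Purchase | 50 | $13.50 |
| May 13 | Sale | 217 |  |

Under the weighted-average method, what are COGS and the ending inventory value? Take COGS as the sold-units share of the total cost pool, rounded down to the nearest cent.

May 13, sell 217: 217/501 × $8,034.85 → $3,480.16
Ending inventory (cost pool remaining) = $4,554.69

COGS = $3,480.16; ending inventory = $4,554.69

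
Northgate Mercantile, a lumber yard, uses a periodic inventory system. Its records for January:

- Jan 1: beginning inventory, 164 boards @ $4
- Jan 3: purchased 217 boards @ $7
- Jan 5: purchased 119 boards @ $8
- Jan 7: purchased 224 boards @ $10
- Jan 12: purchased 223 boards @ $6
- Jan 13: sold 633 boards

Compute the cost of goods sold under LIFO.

Jan 13, 633 sold [LIFO — newest first]: 223 @ $6 + 224 @ $10 + 119 @ $8 + 67 @ $7 = $4,999
Ending inventory: 164 @ $4 + 150 @ $7 = $1,706

COGS = $4,999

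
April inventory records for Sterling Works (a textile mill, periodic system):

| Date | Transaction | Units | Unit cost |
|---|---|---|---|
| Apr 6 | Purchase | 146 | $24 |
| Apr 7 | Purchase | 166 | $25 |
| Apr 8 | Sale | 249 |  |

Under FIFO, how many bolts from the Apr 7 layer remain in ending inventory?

Apr 8, 249 sold [FIFO — oldest first]: 146 @ $24 + 103 @ $25 = $6,079
Ending inventory: 63 @ $25 = $1,575

63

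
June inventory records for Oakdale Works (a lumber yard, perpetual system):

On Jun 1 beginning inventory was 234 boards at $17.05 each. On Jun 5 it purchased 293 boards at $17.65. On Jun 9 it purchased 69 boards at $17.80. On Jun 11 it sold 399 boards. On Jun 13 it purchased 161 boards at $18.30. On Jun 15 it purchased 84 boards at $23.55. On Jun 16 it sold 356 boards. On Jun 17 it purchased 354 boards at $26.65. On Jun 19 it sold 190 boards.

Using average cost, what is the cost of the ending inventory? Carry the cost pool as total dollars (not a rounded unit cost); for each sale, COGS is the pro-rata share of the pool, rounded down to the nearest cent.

Ending inventory = $6,284.34

After Jun 1: 234 on hand, pool $3,989.70 (≈ $17.0500 each)
After Jun 5: 527 on hand, pool $9,161.15 (≈ $17.3836 each)
After Jun 9: 596 on hand, pool $10,389.35 (≈ $17.4318 each)
Jun 11, sell 399: 399/596 × $10,389.35 → $6,955.28
After Jun 13: 358 on hand, pool $6,380.37 (≈ $17.8223 each)
After Jun 15: 442 on hand, pool $8,358.57 (≈ $18.9108 each)
Jun 16, sell 356: 356/442 × $8,358.57 → $6,732.24
After Jun 17: 440 on hand, pool $11,060.43 (≈ $25.1373 each)
Jun 19, sell 190: 190/440 × $11,060.43 → $4,776.09
Total COGS = $6,955.28 + $6,732.24 + $4,776.09 = $18,463.61
Ending inventory (cost pool remaining) = $6,284.34
Check: goods available $24,747.95 = COGS $18,463.61 + ending $6,284.34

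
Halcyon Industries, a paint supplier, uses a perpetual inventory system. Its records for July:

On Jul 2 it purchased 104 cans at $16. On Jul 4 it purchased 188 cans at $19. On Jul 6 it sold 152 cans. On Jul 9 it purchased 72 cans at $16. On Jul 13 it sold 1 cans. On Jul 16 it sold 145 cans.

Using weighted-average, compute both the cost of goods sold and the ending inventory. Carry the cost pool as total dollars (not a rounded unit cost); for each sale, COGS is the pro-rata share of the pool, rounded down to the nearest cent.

COGS = $5,247.81; ending inventory = $1,140.19

After Jul 2: 104 on hand, pool $1,664.00 (≈ $16.0000 each)
After Jul 4: 292 on hand, pool $5,236.00 (≈ $17.9315 each)
Jul 6, sell 152: 152/292 × $5,236.00 → $2,725.58
After Jul 9: 212 on hand, pool $3,662.42 (≈ $17.2756 each)
Jul 13, sell 1: 1/212 × $3,662.42 → $17.27
Jul 16, sell 145: 145/211 × $3,645.15 → $2,504.96
Total COGS = $2,725.58 + $17.27 + $2,504.96 = $5,247.81
Ending inventory (cost pool remaining) = $1,140.19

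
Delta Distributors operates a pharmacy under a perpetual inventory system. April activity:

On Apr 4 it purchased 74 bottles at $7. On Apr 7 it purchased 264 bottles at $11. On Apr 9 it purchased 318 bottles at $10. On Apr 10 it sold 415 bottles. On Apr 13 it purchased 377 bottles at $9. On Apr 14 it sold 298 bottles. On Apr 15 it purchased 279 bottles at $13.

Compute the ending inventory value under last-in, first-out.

Ending inventory = $6,693

Apr 10, 415 sold [LIFO — newest first]: 318 @ $10 + 97 @ $11 = $4,247
Apr 14, 298 sold [LIFO — newest first]: 298 @ $9 = $2,682
Total COGS = $4,247 + $2,682 = $6,929
Ending inventory: 74 @ $7 + 167 @ $11 + 79 @ $9 + 279 @ $13 = $6,693
Check: goods available $13,622 = COGS $6,929 + ending $6,693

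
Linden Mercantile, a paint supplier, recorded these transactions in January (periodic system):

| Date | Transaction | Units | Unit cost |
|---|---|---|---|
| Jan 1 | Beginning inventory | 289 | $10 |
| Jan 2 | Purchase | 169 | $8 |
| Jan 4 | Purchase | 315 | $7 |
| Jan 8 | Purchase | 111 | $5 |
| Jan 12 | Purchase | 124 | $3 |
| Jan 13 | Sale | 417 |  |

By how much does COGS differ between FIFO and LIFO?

FIFO COGS: 289 @ $10 + 128 @ $8 = $3,914
LIFO COGS: 124 @ $3 + 111 @ $5 + 182 @ $7 = $2,201
Difference = |$3,914 − $2,201| = $1,713

$1,713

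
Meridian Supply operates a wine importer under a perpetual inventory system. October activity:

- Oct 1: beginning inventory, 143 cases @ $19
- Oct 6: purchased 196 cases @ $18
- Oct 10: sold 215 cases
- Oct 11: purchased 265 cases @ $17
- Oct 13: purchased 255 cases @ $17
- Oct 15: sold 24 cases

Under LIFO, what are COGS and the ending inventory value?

COGS = $4,297; ending inventory = $10,788

Oct 10, 215 sold [LIFO — newest first]: 196 @ $18 + 19 @ $19 = $3,889
Oct 15, 24 sold [LIFO — newest first]: 24 @ $17 = $408
Total COGS = $3,889 + $408 = $4,297
Ending inventory: 124 @ $19 + 265 @ $17 + 231 @ $17 = $10,788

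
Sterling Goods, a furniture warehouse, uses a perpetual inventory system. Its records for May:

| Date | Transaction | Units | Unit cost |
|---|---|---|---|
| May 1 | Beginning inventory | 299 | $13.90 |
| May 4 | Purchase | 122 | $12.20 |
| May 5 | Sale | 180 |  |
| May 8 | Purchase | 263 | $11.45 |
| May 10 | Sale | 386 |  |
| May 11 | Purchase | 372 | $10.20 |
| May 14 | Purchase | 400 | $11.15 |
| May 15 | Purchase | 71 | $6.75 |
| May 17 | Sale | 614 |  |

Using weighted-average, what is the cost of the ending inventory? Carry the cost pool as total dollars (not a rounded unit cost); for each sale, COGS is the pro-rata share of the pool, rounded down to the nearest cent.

Ending inventory = $3,681.31

After May 1: 299 on hand, pool $4,156.10 (≈ $13.9000 each)
After May 4: 421 on hand, pool $5,644.50 (≈ $13.4074 each)
May 5, sell 180: 180/421 × $5,644.50 → $2,413.32
After May 8: 504 on hand, pool $6,242.53 (≈ $12.3860 each)
May 10, sell 386: 386/504 × $6,242.53 → $4,780.98
After May 11: 490 on hand, pool $5,255.95 (≈ $10.7264 each)
After May 14: 890 on hand, pool $9,715.95 (≈ $10.9168 each)
After May 15: 961 on hand, pool $10,195.20 (≈ $10.6089 each)
May 17, sell 614: 614/961 × $10,195.20 → $6,513.89
Total COGS = $2,413.32 + $4,780.98 + $6,513.89 = $13,708.19
Ending inventory (cost pool remaining) = $3,681.31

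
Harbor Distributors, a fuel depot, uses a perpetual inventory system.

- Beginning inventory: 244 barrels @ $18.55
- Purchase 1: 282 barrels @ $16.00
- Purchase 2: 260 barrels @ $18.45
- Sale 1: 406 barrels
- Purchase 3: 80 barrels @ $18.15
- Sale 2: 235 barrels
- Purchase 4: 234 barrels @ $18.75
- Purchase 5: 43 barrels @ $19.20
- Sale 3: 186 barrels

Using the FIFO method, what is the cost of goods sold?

COGS = $14,579.35

Sale 1 (406) [FIFO — oldest first]: 244 @ $18.55 + 162 @ $16.00 = $7,118.20
Sale 2 (235) [FIFO — oldest first]: 120 @ $16.00 + 115 @ $18.45 = $4,041.75
Sale 3 (186) [FIFO — oldest first]: 145 @ $18.45 + 41 @ $18.15 = $3,419.40
Total COGS = $7,118.20 + $4,041.75 + $3,419.40 = $14,579.35
Ending inventory: 39 @ $18.15 + 234 @ $18.75 + 43 @ $19.20 = $5,920.95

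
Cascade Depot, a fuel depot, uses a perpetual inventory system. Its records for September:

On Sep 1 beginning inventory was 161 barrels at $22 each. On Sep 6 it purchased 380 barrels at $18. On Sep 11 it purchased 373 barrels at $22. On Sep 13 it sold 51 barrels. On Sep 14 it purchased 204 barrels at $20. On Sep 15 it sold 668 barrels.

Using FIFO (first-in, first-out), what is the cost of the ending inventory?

Sep 13, 51 sold [FIFO — oldest first]: 51 @ $22 = $1,122
Sep 15, 668 sold [FIFO — oldest first]: 110 @ $22 + 380 @ $18 + 178 @ $22 = $13,176
Total COGS = $1,122 + $13,176 = $14,298
Ending inventory: 195 @ $22 + 204 @ $20 = $8,370
Check: goods available $22,668 = COGS $14,298 + ending $8,370

Ending inventory = $8,370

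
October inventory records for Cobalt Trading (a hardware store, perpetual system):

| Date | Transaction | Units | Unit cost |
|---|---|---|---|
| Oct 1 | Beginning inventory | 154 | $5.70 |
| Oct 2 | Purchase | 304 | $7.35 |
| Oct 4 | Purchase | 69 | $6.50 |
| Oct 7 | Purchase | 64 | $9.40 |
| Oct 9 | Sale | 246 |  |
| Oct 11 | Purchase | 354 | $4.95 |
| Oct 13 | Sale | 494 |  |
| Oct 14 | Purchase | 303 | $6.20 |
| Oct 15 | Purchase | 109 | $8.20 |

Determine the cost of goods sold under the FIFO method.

COGS = $4,899.85

Oct 9, 246 sold [FIFO — oldest first]: 154 @ $5.70 + 92 @ $7.35 = $1,554.00
Oct 13, 494 sold [FIFO — oldest first]: 212 @ $7.35 + 69 @ $6.50 + 64 @ $9.40 + 149 @ $4.95 = $3,345.85
Total COGS = $1,554.00 + $3,345.85 = $4,899.85
Ending inventory: 205 @ $4.95 + 303 @ $6.20 + 109 @ $8.20 = $3,787.15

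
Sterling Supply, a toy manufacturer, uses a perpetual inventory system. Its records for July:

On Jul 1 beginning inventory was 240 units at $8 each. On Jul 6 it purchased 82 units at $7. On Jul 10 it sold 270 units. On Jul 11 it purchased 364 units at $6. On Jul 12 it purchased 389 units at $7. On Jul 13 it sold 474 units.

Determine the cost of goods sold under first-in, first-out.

Jul 10, 270 sold [FIFO — oldest first]: 240 @ $8 + 30 @ $7 = $2,130
Jul 13, 474 sold [FIFO — oldest first]: 52 @ $7 + 364 @ $6 + 58 @ $7 = $2,954
Total COGS = $2,130 + $2,954 = $5,084
Ending inventory: 331 @ $7 = $2,317

COGS = $5,084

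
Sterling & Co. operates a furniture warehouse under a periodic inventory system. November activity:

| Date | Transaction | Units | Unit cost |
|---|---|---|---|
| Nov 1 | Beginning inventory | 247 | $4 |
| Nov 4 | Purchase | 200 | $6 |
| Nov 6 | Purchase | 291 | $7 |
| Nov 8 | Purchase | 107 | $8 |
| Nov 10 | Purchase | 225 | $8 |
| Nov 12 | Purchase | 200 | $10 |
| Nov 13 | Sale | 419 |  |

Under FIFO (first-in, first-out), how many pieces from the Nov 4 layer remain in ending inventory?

28

Nov 13, 419 sold [FIFO — oldest first]: 247 @ $4 + 172 @ $6 = $2,020
Ending inventory: 28 @ $6 + 291 @ $7 + 107 @ $8 + 225 @ $8 + 200 @ $10 = $6,861
Check: goods available $8,881 = COGS $2,020 + ending $6,861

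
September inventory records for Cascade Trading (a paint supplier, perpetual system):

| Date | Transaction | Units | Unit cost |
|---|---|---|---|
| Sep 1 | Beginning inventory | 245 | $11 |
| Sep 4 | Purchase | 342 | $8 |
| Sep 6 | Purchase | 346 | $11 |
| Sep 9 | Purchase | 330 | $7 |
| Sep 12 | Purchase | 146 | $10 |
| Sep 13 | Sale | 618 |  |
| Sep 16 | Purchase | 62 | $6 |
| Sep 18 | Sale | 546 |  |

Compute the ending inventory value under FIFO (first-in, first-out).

Sep 13, 618 sold [FIFO — oldest first]: 245 @ $11 + 342 @ $8 + 31 @ $11 = $5,772
Sep 18, 546 sold [FIFO — oldest first]: 315 @ $11 + 231 @ $7 = $5,082
Total COGS = $5,772 + $5,082 = $10,854
Ending inventory: 99 @ $7 + 146 @ $10 + 62 @ $6 = $2,525

Ending inventory = $2,525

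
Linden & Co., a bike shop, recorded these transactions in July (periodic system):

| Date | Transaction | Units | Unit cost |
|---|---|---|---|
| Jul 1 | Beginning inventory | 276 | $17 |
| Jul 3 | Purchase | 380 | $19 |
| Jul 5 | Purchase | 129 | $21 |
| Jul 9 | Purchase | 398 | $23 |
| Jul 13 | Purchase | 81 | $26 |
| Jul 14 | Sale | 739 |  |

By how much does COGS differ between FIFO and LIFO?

FIFO COGS: 276 @ $17 + 380 @ $19 + 83 @ $21 = $13,655
LIFO COGS: 81 @ $26 + 398 @ $23 + 129 @ $21 + 131 @ $19 = $16,458
Difference = |$13,655 − $16,458| = $2,803

$2,803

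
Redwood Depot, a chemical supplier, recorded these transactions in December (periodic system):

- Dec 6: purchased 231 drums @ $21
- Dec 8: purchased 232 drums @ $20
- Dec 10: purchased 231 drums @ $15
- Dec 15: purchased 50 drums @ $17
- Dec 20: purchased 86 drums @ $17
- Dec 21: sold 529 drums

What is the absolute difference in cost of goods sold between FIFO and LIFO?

$1,464

FIFO COGS: 231 @ $21 + 232 @ $20 + 66 @ $15 = $10,481
LIFO COGS: 86 @ $17 + 50 @ $17 + 231 @ $15 + 162 @ $20 = $9,017
Difference = |$10,481 − $9,017| = $1,464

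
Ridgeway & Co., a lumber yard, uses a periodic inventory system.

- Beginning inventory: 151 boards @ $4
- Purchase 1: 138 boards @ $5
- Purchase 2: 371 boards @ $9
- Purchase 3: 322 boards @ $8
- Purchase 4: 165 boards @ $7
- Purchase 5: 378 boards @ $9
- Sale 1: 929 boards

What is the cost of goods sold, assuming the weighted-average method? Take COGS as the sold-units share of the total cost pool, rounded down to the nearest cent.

Sale 1, sell 929: 929/1525 × $11,766.00 → $7,167.61
Ending inventory (cost pool remaining) = $4,598.39
Check: goods available $11,766.00 = COGS $7,167.61 + ending $4,598.39

COGS = $7,167.61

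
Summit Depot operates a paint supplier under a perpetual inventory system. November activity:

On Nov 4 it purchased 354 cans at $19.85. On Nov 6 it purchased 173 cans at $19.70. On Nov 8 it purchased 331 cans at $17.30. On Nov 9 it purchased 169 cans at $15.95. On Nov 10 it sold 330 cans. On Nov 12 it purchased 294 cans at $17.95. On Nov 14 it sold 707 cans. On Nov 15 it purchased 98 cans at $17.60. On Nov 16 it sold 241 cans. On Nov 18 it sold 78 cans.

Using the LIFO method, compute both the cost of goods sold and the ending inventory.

Nov 10, 330 sold [LIFO — newest first]: 169 @ $15.95 + 161 @ $17.30 = $5,480.85
Nov 14, 707 sold [LIFO — newest first]: 294 @ $17.95 + 170 @ $17.30 + 173 @ $19.70 + 70 @ $19.85 = $13,015.90
Nov 16, 241 sold [LIFO — newest first]: 98 @ $17.60 + 143 @ $19.85 = $4,563.35
Nov 18, 78 sold [LIFO — newest first]: 78 @ $19.85 = $1,548.30
Total COGS = $5,480.85 + $13,015.90 + $4,563.35 + $1,548.30 = $24,608.40
Ending inventory: 63 @ $19.85 = $1,250.55
Check: goods available $25,858.95 = COGS $24,608.40 + ending $1,250.55

COGS = $24,608.40; ending inventory = $1,250.55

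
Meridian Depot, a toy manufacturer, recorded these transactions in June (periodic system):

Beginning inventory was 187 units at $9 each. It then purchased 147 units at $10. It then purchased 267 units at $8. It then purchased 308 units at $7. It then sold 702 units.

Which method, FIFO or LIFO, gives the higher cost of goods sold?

FIFO COGS: 187 @ $9 + 147 @ $10 + 267 @ $8 + 101 @ $7 = $5,996
LIFO COGS: 308 @ $7 + 267 @ $8 + 127 @ $10 = $5,562

FIFO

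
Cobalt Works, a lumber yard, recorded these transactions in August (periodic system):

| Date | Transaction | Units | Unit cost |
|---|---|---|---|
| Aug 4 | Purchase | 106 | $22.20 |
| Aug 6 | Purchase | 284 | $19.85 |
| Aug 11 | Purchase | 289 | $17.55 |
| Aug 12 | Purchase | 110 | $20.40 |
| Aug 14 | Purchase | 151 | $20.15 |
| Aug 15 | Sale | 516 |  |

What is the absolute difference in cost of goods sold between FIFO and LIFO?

$440.00

FIFO COGS: 106 @ $22.20 + 284 @ $19.85 + 126 @ $17.55 = $10,201.90
LIFO COGS: 151 @ $20.15 + 110 @ $20.40 + 255 @ $17.55 = $9,761.90
Difference = |$10,201.90 − $9,761.90| = $440.00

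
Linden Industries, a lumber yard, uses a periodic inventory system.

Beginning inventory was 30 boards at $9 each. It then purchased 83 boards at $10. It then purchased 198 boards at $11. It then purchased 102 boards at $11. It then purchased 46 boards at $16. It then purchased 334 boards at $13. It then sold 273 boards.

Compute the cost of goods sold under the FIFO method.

Sale 1 (273) [FIFO — oldest first]: 30 @ $9 + 83 @ $10 + 160 @ $11 = $2,860
Ending inventory: 38 @ $11 + 102 @ $11 + 46 @ $16 + 334 @ $13 = $6,618

COGS = $2,860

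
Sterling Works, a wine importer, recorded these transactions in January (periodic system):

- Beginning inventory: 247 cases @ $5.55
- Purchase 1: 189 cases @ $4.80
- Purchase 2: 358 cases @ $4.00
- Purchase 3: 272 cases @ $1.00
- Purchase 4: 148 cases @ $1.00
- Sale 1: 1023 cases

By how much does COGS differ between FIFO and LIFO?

$869.05

FIFO COGS: 247 @ $5.55 + 189 @ $4.80 + 358 @ $4.00 + 229 @ $1.00 = $3,939.05
LIFO COGS: 148 @ $1.00 + 272 @ $1.00 + 358 @ $4.00 + 189 @ $4.80 + 56 @ $5.55 = $3,070.00
Difference = |$3,939.05 − $3,070.00| = $869.05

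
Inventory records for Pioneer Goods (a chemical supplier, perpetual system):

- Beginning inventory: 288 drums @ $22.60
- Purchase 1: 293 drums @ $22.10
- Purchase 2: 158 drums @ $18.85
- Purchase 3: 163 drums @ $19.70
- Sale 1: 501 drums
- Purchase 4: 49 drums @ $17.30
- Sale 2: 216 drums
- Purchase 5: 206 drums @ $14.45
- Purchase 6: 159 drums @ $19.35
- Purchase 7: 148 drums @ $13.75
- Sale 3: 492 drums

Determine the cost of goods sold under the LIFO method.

Sale 1 (501) [LIFO — newest first]: 163 @ $19.70 + 158 @ $18.85 + 180 @ $22.10 = $10,167.40
Sale 2 (216) [LIFO — newest first]: 49 @ $17.30 + 113 @ $22.10 + 54 @ $22.60 = $4,565.40
Sale 3 (492) [LIFO — newest first]: 148 @ $13.75 + 159 @ $19.35 + 185 @ $14.45 = $7,784.90
Total COGS = $10,167.40 + $4,565.40 + $7,784.90 = $22,517.70
Ending inventory: 234 @ $22.60 + 21 @ $14.45 = $5,591.85

COGS = $22,517.70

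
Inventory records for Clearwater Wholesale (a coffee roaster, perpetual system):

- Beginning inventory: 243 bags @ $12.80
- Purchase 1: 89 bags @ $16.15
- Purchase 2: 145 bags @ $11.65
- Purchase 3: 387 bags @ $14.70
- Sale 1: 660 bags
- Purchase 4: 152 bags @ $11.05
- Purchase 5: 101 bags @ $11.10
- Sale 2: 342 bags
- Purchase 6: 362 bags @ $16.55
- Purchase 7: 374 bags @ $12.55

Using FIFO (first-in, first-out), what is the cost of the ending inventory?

Sale 1 (660) [FIFO — oldest first]: 243 @ $12.80 + 89 @ $16.15 + 145 @ $11.65 + 183 @ $14.70 = $8,927.10
Sale 2 (342) [FIFO — oldest first]: 204 @ $14.70 + 138 @ $11.05 = $4,523.70
Total COGS = $8,927.10 + $4,523.70 = $13,450.80
Ending inventory: 14 @ $11.05 + 101 @ $11.10 + 362 @ $16.55 + 374 @ $12.55 = $11,960.60

Ending inventory = $11,960.60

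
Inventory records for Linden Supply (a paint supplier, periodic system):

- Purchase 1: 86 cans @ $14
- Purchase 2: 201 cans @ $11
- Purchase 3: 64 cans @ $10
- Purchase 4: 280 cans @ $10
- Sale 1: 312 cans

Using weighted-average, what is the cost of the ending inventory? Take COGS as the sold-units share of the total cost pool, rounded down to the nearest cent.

Sale 1, sell 312: 312/631 × $6,855.00 → $3,389.47
Ending inventory (cost pool remaining) = $3,465.53

Ending inventory = $3,465.53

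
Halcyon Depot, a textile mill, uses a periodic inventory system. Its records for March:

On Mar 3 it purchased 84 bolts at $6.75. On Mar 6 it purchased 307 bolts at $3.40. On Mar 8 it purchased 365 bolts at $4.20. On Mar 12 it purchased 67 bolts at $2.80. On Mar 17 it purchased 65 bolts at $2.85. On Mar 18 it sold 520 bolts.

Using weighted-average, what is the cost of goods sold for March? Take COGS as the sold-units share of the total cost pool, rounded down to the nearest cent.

COGS = $2,059.29

Mar 18, sell 520: 520/888 × $3,516.65 → $2,059.29
Ending inventory (cost pool remaining) = $1,457.36
Check: goods available $3,516.65 = COGS $2,059.29 + ending $1,457.36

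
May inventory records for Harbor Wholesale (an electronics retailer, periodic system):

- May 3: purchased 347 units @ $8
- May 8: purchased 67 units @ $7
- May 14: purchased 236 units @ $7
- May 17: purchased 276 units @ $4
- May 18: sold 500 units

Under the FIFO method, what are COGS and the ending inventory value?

May 18, 500 sold [FIFO — oldest first]: 347 @ $8 + 67 @ $7 + 86 @ $7 = $3,847
Ending inventory: 150 @ $7 + 276 @ $4 = $2,154
Check: goods available $6,001 = COGS $3,847 + ending $2,154

COGS = $3,847; ending inventory = $2,154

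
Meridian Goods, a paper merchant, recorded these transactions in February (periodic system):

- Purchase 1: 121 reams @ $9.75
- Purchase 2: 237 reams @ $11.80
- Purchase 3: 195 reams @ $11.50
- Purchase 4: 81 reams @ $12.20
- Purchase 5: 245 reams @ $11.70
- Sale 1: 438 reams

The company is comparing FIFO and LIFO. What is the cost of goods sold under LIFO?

COGS = $5,142.70

FIFO COGS: 121 @ $9.75 + 237 @ $11.80 + 80 @ $11.50 = $4,896.35
LIFO COGS: 245 @ $11.70 + 81 @ $12.20 + 112 @ $11.50 = $5,142.70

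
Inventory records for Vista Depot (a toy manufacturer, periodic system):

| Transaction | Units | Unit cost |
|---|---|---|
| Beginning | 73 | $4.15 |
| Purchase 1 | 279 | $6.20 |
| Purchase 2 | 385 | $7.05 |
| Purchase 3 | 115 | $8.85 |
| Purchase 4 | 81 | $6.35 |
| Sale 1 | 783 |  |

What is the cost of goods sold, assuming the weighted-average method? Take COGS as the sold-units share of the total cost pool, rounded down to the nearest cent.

COGS = $5,269.59

Sale 1, sell 783: 783/933 × $6,279.10 → $5,269.59
Ending inventory (cost pool remaining) = $1,009.51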